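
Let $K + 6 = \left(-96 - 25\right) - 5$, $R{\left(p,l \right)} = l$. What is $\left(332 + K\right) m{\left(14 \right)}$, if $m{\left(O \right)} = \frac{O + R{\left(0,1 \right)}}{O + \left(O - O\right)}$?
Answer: $\frac{1500}{7} \approx 214.29$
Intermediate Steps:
$K = -132$ ($K = -6 - 126 = -132$)
$m{\left(O \right)} = \frac{1 + O}{O}$ ($m{\left(O \right)} = \frac{O + 1}{O + \left(O - O\right)} = \frac{1 + O}{O + 0} = \frac{1 + O}{O}$)
$\left(332 + K\right) m{\left(14 \right)} = \left(332 - 132\right) \frac{1 + 14}{14} = 200 \cdot \frac{1}{14} \cdot 15 = 200 \cdot \frac{15}{14} = \frac{1500}{7}$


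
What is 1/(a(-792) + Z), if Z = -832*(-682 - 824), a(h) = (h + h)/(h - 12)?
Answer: 67/83950596 ≈ 7.9809e-7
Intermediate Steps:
a(h) = 2*h/(-12 + h) (a(h) = (2*h)/(-12 + h) = 2*h/(-12 + h))
Z = 1252992 (Z = -832*(-1506) = 1252992)
1/(a(-792) + Z) = 1/(2*(-792)/(-12 - 792) + 1252992) = 1/(2*(-792)/(-804) + 1252992) = 1/(2*(-792)*(-1/804) + 1252992) = 1/(132/67 + 1252992) = 1/(83950596/67) = 67/83950596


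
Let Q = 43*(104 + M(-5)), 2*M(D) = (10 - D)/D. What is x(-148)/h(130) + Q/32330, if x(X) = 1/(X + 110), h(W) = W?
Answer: 543518/3992755 ≈ 0.13613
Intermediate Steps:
M(D) = (10 - D)/(2*D) (M(D) = ((10 - D)/D)/2 = (10 - D)/(2*D))
Q = 8815/2 (Q = 43*(104 + (½)*(10 - 1*(-5))/(-5)) = 43*(104 + (½)*(-⅕)*(10 + 5)) = 43*(104 + (½)*(-⅕)*15) = 43*(104 - 3/2) = 43*(205/2) = 8815/2 ≈ 4407.5)
x(X) = 1/(110 + X)
x(-148)/h(130) + Q/32330 = 1/((110 - 148)*130) + (8815/2)/32330 = (1/130)/(-38) + (8815/2)*(1/32330) = -1/38*1/130 + 1763/12932 = -1/4940 + 1763/12932 = 543518/3992755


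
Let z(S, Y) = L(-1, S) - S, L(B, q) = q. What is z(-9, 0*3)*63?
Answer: 0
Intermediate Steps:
z(S, Y) = 0 (z(S, Y) = S - S = 0)
z(-9, 0*3)*63 = 0*63 = 0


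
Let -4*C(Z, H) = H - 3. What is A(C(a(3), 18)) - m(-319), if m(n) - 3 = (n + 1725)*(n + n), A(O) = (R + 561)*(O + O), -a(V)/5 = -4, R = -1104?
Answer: 1802195/2 ≈ 9.0110e+5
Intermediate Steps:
a(V) = 20 (a(V) = -5*(-4) = 20)
C(Z, H) = ¾ - H/4 (C(Z, H) = -(H - 3)/4 = -(-3 + H)/4 = ¾ - H/4)
A(O) = -1086*O (A(O) = (-1104 + 561)*(O + O) = -1086*O)
m(n) = 3 + 2*n*(1725 + n) (m(n) = 3 + (n + 1725)*(n + n) = 3 + (1725 + n)*(2*n) = 3 + 2*n*(1725 + n))
A(C(a(3), 18)) - m(-319) = -1086*(¾ - ¼*18) - (3 + 2*(-319)² + 3450*(-319)) = -1086*(¾ - 9/2) - (3 + 2*101761 - 1100550) = -1086*(-15/4) - (3 + 203522 - 1100550) = 8145/2 - 1*(-897025) = 8145/2 + 897025 = 1802195/2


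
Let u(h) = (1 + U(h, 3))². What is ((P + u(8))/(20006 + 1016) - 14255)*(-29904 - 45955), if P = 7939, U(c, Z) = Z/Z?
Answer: 22731958537953/21022 ≈ 1.0813e+9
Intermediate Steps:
U(c, Z) = 1
u(h) = 4 (u(h) = (1 + 1)² = 2² = 4)
((P + u(8))/(20006 + 1016) - 14255)*(-29904 - 45955) = ((7939 + 4)/(20006 + 1016) - 14255)*(-29904 - 45955) = (7943/21022 - 14255)*(-75859) = -299660667/21022*(-75859) = 22731958537953/21022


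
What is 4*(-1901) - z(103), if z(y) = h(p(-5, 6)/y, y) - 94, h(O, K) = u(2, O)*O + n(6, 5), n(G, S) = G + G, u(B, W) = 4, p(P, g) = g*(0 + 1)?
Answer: -774790/103 ≈ -7522.2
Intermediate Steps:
p(P, g) = g (p(P, g) = g*1 = g)
n(G, S) = 2*G
h(O, K) = 12 + 4*O (h(O, K) = 4*O + 2*6 = 4*O + 12 = 12 + 4*O)
z(y) = -82 + 24/y (z(y) = (12 + 4*(6/y)) - 94 = (12 + 24/y) - 94 = -82 + 24/y)
4*(-1901) - z(103) = 4*(-1901) - (-82 + 24/103) = -7604 - (-82 + 24*(1/103)) = -7604 - (-82 + 24/103) = -7604 - 1*(-8422/103) = -7604 + 8422/103 = -774790/103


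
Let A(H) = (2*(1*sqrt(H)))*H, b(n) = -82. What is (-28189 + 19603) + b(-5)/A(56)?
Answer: -8586 - 41*sqrt(14)/1568 ≈ -8586.1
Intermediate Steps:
A(H) = 2*H**(3/2) (A(H) = (2*sqrt(H))*H = 2*H**(3/2))
(-28189 + 19603) + b(-5)/A(56) = (-28189 + 19603) - 82*sqrt(14)/3136 = -8586 - 82*sqrt(14)/3136 = -8586 - 41*sqrt(14)/1568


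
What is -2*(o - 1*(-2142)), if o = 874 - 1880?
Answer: -2272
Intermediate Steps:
o = -1006
-2*(o - 1*(-2142)) = -2*(-1006 - 1*(-2142)) = -2*(-1006 + 2142) = -2*1136 = -2272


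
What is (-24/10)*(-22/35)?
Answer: 264/175 ≈ 1.5086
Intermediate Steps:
(-24/10)*(-22/35) = (-24*1/10)*(-22*1/35) = -12/5*(-22/35) = 264/175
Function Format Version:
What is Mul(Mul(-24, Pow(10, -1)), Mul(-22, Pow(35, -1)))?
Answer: Rational(264, 175) ≈ 1.5086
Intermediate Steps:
Mul(Mul(-24, Pow(10, -1)), Mul(-22, Pow(35, -1))) = Mul(Mul(-24, Rational(1, 10)), Mul(-22, Rational(1, 35))) = Mul(Rational(-12, 5), Rational(-22, 35)) = Rational(264, 175)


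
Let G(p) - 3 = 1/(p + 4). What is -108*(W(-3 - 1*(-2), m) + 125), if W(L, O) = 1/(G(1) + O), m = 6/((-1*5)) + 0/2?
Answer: -13554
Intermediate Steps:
G(p) = 3 + 1/(4 + p) (G(p) = 3 + 1/(p + 4) = 3 + 1/(4 + p))
m = -6/5 (m = 6/(-5) + 0*(1/2) = 6*(-1/5) + 0 = -6/5 + 0 = -6/5 ≈ -1.2000)
W(L, O) = 1/(16/5 + O) (W(L, O) = 1/((13 + 3*1)/(4 + 1) + O) = 1/((13 + 3)/5 + O) = 1/((1/5)*16 + O) = 1/(16/5 + O))
-108*(W(-3 - 1*(-2), m) + 125) = -108*(5/(16 + 5*(-6/5)) + 125) = -108*(5/(16 - 6) + 125) = -108*(5/10 + 125) = -108*(5*(1/10) + 125) = -108*(1/2 + 125) = -108*251/2 = -13554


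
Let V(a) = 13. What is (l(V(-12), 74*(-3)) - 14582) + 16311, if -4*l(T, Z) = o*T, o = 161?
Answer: 4823/4 ≈ 1205.8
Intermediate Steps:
l(T, Z) = -161*T/4
(l(V(-12), 74*(-3)) - 14582) + 16311 = (-161/4*13 - 14582) + 16311 = (-2093/4 - 14582) + 16311 = -60421/4 + 16311 = 4823/4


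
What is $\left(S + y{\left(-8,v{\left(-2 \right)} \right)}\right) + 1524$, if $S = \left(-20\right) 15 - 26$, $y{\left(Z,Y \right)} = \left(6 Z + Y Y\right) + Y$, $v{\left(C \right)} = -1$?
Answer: $1150$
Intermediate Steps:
$y{\left(Z,Y \right)} = Y + Y^{2} + 6 Z$ ($y{\left(Z,Y \right)} = \left(6 Z + Y^{2}\right) + Y = \left(Y^{2} + 6 Z\right) + Y = Y + Y^{2} + 6 Z$)
$S = -326$ ($S = -300 - 26 = -326$)
$\left(S + y{\left(-8,v{\left(-2 \right)} \right)}\right) + 1524 = \left(-326 + \left(-1 + \left(-1\right)^{2} + 6 \left(-8\right)\right)\right) + 1524 = \left(-326 - 48\right) + 1524 = -374 + 1524 = 1150$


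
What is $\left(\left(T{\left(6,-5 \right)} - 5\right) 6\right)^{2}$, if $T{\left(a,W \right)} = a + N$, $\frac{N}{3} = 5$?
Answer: $9216$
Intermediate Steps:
$N = 15$ ($N = 3 \cdot 5 = 15$)
$T{\left(a,W \right)} = 15 + a$ ($T{\left(a,W \right)} = a + 15 = 15 + a$)
$\left(\left(T{\left(6,-5 \right)} - 5\right) 6\right)^{2} = \left(\left(\left(15 + 6\right) - 5\right) 6\right)^{2} = \left(\left(21 - 5\right) 6\right)^{2} = \left(16 \cdot 6\right)^{2} = 96^{2} = 9216$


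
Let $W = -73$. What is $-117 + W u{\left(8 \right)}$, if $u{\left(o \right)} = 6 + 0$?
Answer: $-555$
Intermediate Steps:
$u{\left(o \right)} = 6$
$-117 + W u{\left(8 \right)} = -117 - 438 = -555$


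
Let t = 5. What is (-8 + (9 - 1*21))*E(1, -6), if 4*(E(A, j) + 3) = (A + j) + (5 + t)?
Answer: 35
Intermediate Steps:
E(A, j) = -½ + A/4 + j/4 (E(A, j) = -3 + ((A + j) + (5 + 5))/4 = -3 + ((A + j) + 10)/4 = -3 + (10 + A + j)/4 = -3 + (5/2 + A/4 + j/4) = -½ + A/4 + j/4)
(-8 + (9 - 1*21))*E(1, -6) = (-8 + (9 - 1*21))*(-½ + (¼)*1 + (¼)*(-6)) = (-8 + (9 - 21))*(-½ + ¼ - 3/2) = (-8 - 12)*(-7/4) = -20*(-7/4) = 35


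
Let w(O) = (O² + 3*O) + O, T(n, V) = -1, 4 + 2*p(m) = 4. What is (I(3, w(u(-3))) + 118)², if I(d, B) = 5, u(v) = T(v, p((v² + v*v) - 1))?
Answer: 15129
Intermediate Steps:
p(m) = 0 (p(m) = -2 + (½)*4 = -2 + 2 = 0)
u(v) = -1
w(O) = O² + 4*O
(I(3, w(u(-3))) + 118)² = (5 + 118)² = 123² = 15129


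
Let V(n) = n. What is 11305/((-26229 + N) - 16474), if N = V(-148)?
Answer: -11305/42851 ≈ -0.26382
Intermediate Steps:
N = -148
11305/((-26229 + N) - 16474) = 11305/((-26229 - 148) - 16474) = 11305/(-26377 - 16474) = 11305/(-42851) = 11305*(-1/42851) = -11305/42851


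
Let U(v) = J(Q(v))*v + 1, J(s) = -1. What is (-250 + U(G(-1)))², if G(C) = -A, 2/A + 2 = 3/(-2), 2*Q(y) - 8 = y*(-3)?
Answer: 3052009/49 ≈ 62286.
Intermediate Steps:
Q(y) = 4 - 3*y/2 (Q(y) = 4 + (y*(-3))/2 = 4 + (-3*y)/2 = 4 - 3*y/2)
A = -4/7 (A = 2/(-2 + 3/(-2)) = 2/(-2 + 3*(-½)) = 2/(-2 - 3/2) = 2/(-7/2) = 2*(-2/7) = -4/7 ≈ -0.57143)
G(C) = 4/7 (G(C) = -1*(-4/7) = 4/7)
U(v) = 1 - v (U(v) = -v + 1 = 1 - v)
(-250 + U(G(-1)))² = (-250 + (1 - 1*4/7))² = (-250 + (1 - 4/7))² = (-250 + 3/7)² = (-1747/7)² = 3052009/49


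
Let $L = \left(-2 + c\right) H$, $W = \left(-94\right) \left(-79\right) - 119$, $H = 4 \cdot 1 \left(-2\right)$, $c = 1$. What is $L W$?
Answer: $58456$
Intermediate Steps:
$H = -8$ ($H = 4 \left(-2\right) = -8$)
$W = 7307$ ($W = 7426 - 119 = 7307$)
$L = 8$ ($L = \left(-2 + 1\right) \left(-8\right) = \left(-1\right) \left(-8\right) = 8$)
$L W = 8 \cdot 7307 = 58456$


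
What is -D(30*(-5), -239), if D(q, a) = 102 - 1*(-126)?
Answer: -228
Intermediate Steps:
D(q, a) = 228 (D(q, a) = 102 + 126 = 228)
-D(30*(-5), -239) = -1*228 = -228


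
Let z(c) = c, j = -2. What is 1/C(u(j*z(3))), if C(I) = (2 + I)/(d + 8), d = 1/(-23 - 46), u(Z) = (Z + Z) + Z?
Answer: -551/1104 ≈ -0.49909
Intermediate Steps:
u(Z) = 3*Z (u(Z) = 2*Z + Z = 3*Z)
d = -1/69 (d = 1/(-69) = -1/69 ≈ -0.014493)
C(I) = 138/551 + 69*I/551 (C(I) = (2 + I)/(-1/69 + 8) = (2 + I)/(551/69) = (2 + I)*(69/551) = 138/551 + 69*I/551)
1/C(u(j*z(3))) = 1/(138/551 + 69*(3*(-2*3))/551) = 1/(138/551 + 69*(3*(-6))/551) = 1/(138/551 + (69/551)*(-18)) = 1/(138/551 - 1242/551) = 1/(-1104/551) = -551/1104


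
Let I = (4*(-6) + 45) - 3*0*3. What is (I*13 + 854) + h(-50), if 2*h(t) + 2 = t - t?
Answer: 1126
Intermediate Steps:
I = 21 (I = (-24 + 45) + 0*3 = 21 + 0 = 21)
h(t) = -1 (h(t) = -1 + (t - t)/2 = -1 + (½)*0 = -1 + 0 = -1)
(I*13 + 854) + h(-50) = (21*13 + 854) - 1 = (273 + 854) - 1 = 1127 - 1 = 1126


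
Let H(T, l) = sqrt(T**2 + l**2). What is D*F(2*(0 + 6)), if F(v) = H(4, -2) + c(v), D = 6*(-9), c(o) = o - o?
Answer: -108*sqrt(5) ≈ -241.50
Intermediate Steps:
c(o) = 0
D = -54
F(v) = 2*sqrt(5) (F(v) = sqrt(4**2 + (-2)**2) + 0 = sqrt(16 + 4) + 0 = sqrt(20) + 0 = 2*sqrt(5) + 0 = 2*sqrt(5))
D*F(2*(0 + 6)) = -108*sqrt(5)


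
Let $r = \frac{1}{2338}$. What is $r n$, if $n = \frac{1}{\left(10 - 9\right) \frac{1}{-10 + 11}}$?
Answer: $\frac{1}{2338} \approx 0.00042772$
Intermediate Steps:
$r = \frac{1}{2338} \approx 0.00042772$
$n = 1$ ($n = \frac{1}{1 \cdot 1^{-1}} = \frac{1}{1 \cdot 1} = 1^{-1} = 1$)
$r n = \frac{1}{2338} \cdot 1 = \frac{1}{2338}$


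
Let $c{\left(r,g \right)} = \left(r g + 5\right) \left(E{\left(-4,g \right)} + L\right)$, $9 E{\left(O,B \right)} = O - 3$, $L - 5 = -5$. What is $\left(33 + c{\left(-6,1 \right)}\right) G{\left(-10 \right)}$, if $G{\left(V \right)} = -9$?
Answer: $-304$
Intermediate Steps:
$L = 0$ ($L = 5 - 5 = 0$)
$E{\left(O,B \right)} = - \frac{1}{3} + \frac{O}{9}$ ($E{\left(O,B \right)} = \frac{O - 3}{9} = \frac{-3 + O}{9} = - \frac{1}{3} + \frac{O}{9}$)
$c{\left(r,g \right)} = - \frac{35}{9} - \frac{7 g r}{9}$ ($c{\left(r,g \right)} = \left(r g + 5\right) \left(\left(- \frac{1}{3} + \frac{1}{9} \left(-4\right)\right) + 0\right) = \left(g r + 5\right) \left(\left(- \frac{1}{3} - \frac{4}{9}\right) + 0\right) = \left(5 + g r\right) \left(- \frac{7}{9} + 0\right) = \left(5 + g r\right) \left(- \frac{7}{9}\right) = - \frac{35}{9} - \frac{7 g r}{9}$)
$\left(33 + c{\left(-6,1 \right)}\right) G{\left(-10 \right)} = \left(33 - \left(\frac{35}{9} + \frac{7}{9} \left(-6\right)\right)\right) \left(-9\right) = \left(33 + \left(- \frac{35}{9} + \frac{14}{3}\right)\right) \left(-9\right) = \left(33 + \frac{7}{9}\right) \left(-9\right) = \frac{304}{9} \left(-9\right) = -304$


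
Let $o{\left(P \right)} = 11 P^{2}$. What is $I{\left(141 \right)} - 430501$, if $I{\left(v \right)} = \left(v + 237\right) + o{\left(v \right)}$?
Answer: $-211432$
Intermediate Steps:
$I{\left(v \right)} = 237 + v + 11 v^{2}$ ($I{\left(v \right)} = \left(v + 237\right) + 11 v^{2} = \left(237 + v\right) + 11 v^{2} = 237 + v + 11 v^{2}$)
$I{\left(141 \right)} - 430501 = \left(237 + 141 + 11 \cdot 141^{2}\right) - 430501 = \left(237 + 141 + 11 \cdot 19881\right) - 430501 = \left(237 + 141 + 218691\right) - 430501 = 219069 - 430501 = -211432$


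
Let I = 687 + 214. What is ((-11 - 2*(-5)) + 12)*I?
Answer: 9911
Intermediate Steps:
I = 901
((-11 - 2*(-5)) + 12)*I = ((-11 - 2*(-5)) + 12)*901 = ((-11 + 10) + 12)*901 = (-1 + 12)*901 = 11*901 = 9911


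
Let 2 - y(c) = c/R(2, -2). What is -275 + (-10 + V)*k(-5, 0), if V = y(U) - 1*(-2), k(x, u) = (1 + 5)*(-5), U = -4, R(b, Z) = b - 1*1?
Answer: -215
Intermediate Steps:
R(b, Z) = -1 + b (R(b, Z) = b - 1 = -1 + b)
y(c) = 2 - c (y(c) = 2 - c/(-1 + 2) = 2 - c/1 = 2 - c)
k(x, u) = -30 (k(x, u) = 6*(-5) = -30)
V = 8 (V = (2 - 1*(-4)) - 1*(-2) = (2 + 4) + 2 = 6 + 2 = 8)
-275 + (-10 + V)*k(-5, 0) = -275 + (-10 + 8)*(-30) = -275 - 2*(-30) = -275 + 60 = -215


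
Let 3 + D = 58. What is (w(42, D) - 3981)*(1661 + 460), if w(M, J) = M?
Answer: -8354619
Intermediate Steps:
D = 55 (D = -3 + 58 = 55)
(w(42, D) - 3981)*(1661 + 460) = (42 - 3981)*(1661 + 460) = -3939*2121 = -8354619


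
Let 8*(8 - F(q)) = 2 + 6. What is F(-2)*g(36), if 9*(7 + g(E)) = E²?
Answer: 959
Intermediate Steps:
F(q) = 7 (F(q) = 8 - (2 + 6)/8 = 8 - ⅛*8 = 8 - 1 = 7)
g(E) = -7 + E²/9
F(-2)*g(36) = 7*(-7 + (⅑)*36²) = 7*(-7 + (⅑)*1296) = 7*(-7 + 144) = 7*137 = 959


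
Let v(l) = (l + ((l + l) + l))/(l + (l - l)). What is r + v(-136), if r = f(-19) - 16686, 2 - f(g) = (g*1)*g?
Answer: -17041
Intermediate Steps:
f(g) = 2 - g² (f(g) = 2 - g*1*g = 2 - g*g = 2 - g²)
r = -17045 (r = (2 - 1*(-19)²) - 16686 = (2 - 1*361) - 16686 = (2 - 361) - 16686 = -359 - 16686 = -17045)
v(l) = 4 (v(l) = (l + (2*l + l))/(l + 0) = (l + 3*l)/l = (4*l)/l = 4)
r + v(-136) = -17045 + 4 = -17041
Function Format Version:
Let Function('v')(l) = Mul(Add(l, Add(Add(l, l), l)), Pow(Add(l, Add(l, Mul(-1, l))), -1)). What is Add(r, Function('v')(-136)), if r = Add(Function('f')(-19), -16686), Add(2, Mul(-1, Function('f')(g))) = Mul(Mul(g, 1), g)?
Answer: -17041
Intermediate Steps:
Function('f')(g) = Add(2, Mul(-1, Pow(g, 2))) (Function('f')(g) = Add(2, Mul(-1, Mul(Mul(g, 1), g))) = Add(2, Mul(-1, Mul(g, g))) = Add(2, Mul(-1, Pow(g, 2))))
r = -17045 (r = Add(Add(2, Mul(-1, Pow(-19, 2))), -16686) = Add(Add(2, Mul(-1, 361)), -16686) = Add(Add(2, -361), -16686) = Add(-359, -16686) = -17045)
Function('v')(l) = 4 (Function('v')(l) = Mul(Add(l, Add(Mul(2, l), l)), Pow(Add(l, 0), -1)) = Mul(Add(l, Mul(3, l)), Pow(l, -1)) = Mul(Mul(4, l), Pow(l, -1)) = 4)
Add(r, Function('v')(-136)) = Add(-17045, 4) = -17041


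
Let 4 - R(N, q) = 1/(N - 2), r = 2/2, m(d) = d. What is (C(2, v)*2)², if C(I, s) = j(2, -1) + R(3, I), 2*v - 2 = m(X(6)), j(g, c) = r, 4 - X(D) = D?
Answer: 64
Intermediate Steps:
X(D) = 4 - D
r = 1 (r = 2*(½) = 1)
j(g, c) = 1
v = 0 (v = 1 + (4 - 1*6)/2 = 1 + (4 - 6)/2 = 1 + (½)*(-2) = 1 - 1 = 0)
R(N, q) = 4 - 1/(-2 + N) (R(N, q) = 4 - 1/(N - 2) = 4 - 1/(-2 + N))
C(I, s) = 4 (C(I, s) = 1 + (-9 + 4*3)/(-2 + 3) = 1 + (-9 + 12)/1 = 1 + 1*3 = 1 + 3 = 4)
(C(2, v)*2)² = (4*2)² = 8² = 64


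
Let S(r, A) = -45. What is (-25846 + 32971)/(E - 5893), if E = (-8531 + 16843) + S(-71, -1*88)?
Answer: 7125/2374 ≈ 3.0013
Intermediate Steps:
E = 8267 (E = (-8531 + 16843) - 45 = 8312 - 45 = 8267)
(-25846 + 32971)/(E - 5893) = (-25846 + 32971)/(8267 - 5893) = 7125/2374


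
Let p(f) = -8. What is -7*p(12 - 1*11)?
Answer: 56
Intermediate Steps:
-7*p(12 - 1*11) = -7*(-8) = 56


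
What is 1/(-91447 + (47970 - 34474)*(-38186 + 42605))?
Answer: 1/59547377 ≈ 1.6793e-8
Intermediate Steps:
1/(-91447 + (47970 - 34474)*(-38186 + 42605)) = 1/(-91447 + 13496*4419) = 1/(-91447 + 59638824) = 1/59547377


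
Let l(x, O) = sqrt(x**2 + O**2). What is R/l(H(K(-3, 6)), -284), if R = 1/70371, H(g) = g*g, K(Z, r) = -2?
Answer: sqrt(5042)/1419242328 ≈ 5.0032e-8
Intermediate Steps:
H(g) = g**2
R = 1/70371 ≈ 1.4210e-5
l(x, O) = sqrt(O**2 + x**2)
R/l(H(K(-3, 6)), -284) = 1/(70371*(sqrt((-284)**2 + ((-2)**2)**2))) = 1/(70371*(sqrt(80656 + 4**2))) = 1/(70371*(sqrt(80656 + 16))) = 1/(70371*(sqrt(80672))) = 1/(70371*((4*sqrt(5042)))) = (sqrt(5042)/20168)/70371 = sqrt(5042)/1419242328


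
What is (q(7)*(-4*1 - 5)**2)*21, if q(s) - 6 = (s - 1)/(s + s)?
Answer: 10935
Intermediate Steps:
q(s) = 6 + (-1 + s)/(2*s) (q(s) = 6 + (s - 1)/(s + s) = 6 + (-1 + s)/((2*s)) = 6 + (-1 + s)*(1/(2*s)) = 6 + (-1 + s)/(2*s))
(q(7)*(-4*1 - 5)**2)*21 = (((1/2)*(-1 + 13*7)/7)*(-4*1 - 5)**2)*21 = (((1/2)*(1/7)*(-1 + 91))*(-4 - 5)**2)*21 = (((1/2)*(1/7)*90)*(-9)**2)*21 = ((45/7)*81)*21 = (3645/7)*21 = 10935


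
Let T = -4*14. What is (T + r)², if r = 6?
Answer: 2500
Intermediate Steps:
T = -56
(T + r)² = (-56 + 6)² = (-50)² = 2500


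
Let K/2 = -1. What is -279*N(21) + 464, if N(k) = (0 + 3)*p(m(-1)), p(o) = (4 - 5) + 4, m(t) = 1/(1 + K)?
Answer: -2047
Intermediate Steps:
K = -2 (K = 2*(-1) = -2)
m(t) = -1 (m(t) = 1/(1 - 2) = 1/(-1) = -1)
p(o) = 3 (p(o) = -1 + 4 = 3)
N(k) = 9 (N(k) = (0 + 3)*3 = 3*3 = 9)
-279*N(21) + 464 = -279*9 + 464 = -2511 + 464 = -2047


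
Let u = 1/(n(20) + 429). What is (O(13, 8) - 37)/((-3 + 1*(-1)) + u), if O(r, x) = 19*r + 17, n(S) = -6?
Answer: -96021/1691 ≈ -56.784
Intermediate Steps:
O(r, x) = 17 + 19*r
u = 1/423 (u = 1/(-6 + 429) = 1/423 ≈ 0.0023641)
(O(13, 8) - 37)/((-3 + 1*(-1)) + u) = ((17 + 19*13) - 37)/((-3 + 1*(-1)) + 1/423) = ((17 + 247) - 37)/((-3 - 1) + 1/423) = (264 - 37)/(-4 + 1/423) = 227/(-1691/423) = 227*(-423/1691) = -96021/1691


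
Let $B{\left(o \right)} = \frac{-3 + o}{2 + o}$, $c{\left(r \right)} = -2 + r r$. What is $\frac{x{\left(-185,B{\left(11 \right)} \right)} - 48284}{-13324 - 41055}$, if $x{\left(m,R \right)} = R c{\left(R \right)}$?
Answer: $\frac{106082140}{119470663} \approx 0.88793$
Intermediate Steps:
$c{\left(r \right)} = -2 + r^{2}$
$B{\left(o \right)} = \frac{-3 + o}{2 + o}$
$x{\left(m,R \right)} = R \left(-2 + R^{2}\right)$
$\frac{x{\left(-185,B{\left(11 \right)} \right)} - 48284}{-13324 - 41055} = \frac{\frac{-3 + 11}{2 + 11} \left(-2 + \left(\frac{-3 + 11}{2 + 11}\right)^{2}\right) - 48284}{-13324 - 41055} = \frac{\frac{1}{13} \cdot 8 \left(-2 + \left(\frac{1}{13} \cdot 8\right)^{2}\right) - 48284}{-54379} = \left(\frac{1}{13} \cdot 8 \left(-2 + \left(\frac{1}{13} \cdot 8\right)^{2}\right) - 48284\right) \left(- \frac{1}{54379}\right) = \left(\frac{8 \left(-2 + \left(\frac{8}{13}\right)^{2}\right)}{13} - 48284\right) \left(- \frac{1}{54379}\right) = \left(\frac{8 \left(-2 + \frac{64}{169}\right)}{13} - 48284\right) \left(- \frac{1}{54379}\right) = \left(\frac{8}{13} \left(- \frac{274}{169}\right) - 48284\right) \left(- \frac{1}{54379}\right) = \left(- \frac{2192}{2197} - 48284\right) \left(- \frac{1}{54379}\right) = \left(- \frac{106082140}{2197}\right) \left(- \frac{1}{54379}\right) = \frac{106082140}{119470663}$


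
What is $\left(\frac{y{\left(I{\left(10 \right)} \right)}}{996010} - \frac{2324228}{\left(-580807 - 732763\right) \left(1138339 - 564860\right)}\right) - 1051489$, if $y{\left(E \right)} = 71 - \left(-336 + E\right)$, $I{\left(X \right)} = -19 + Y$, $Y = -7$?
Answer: $- \frac{78893127509677813059343}{75029912383798030} \approx -1.0515 \cdot 10^{6}$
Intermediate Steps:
$I{\left(X \right)} = -26$ ($I{\left(X \right)} = -19 - 7 = -26$)
$y{\left(E \right)} = 407 - E$
$\left(\frac{y{\left(I{\left(10 \right)} \right)}}{996010} - \frac{2324228}{\left(-580807 - 732763\right) \left(1138339 - 564860\right)}\right) - 1051489 = \left(\frac{407 - -26}{996010} - \frac{2324228}{\left(-580807 - 732763\right) \left(1138339 - 564860\right)}\right) - 1051489 = \left(\left(407 + 26\right) \frac{1}{996010} - \frac{2324228}{\left(-1313570\right) 573479}\right) - 1051489 = \left(433 \cdot \frac{1}{996010} - \frac{2324228}{-753304810030}\right) - 1051489 = \left(\frac{433}{996010} - - \frac{1162114}{376652405015}\right) - 1051489 = \left(\frac{433}{996010} + \frac{1162114}{376652405015}\right) - 1051489 = \frac{32849593707327}{75029912383798030} - 1051489 = - \frac{78893127509677813059343}{75029912383798030}$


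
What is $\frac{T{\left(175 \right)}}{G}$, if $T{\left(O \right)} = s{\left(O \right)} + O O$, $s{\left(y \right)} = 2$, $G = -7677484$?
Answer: $- \frac{30627}{7677484} \approx -0.0039892$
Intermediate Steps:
$T{\left(O \right)} = 2 + O^{2}$ ($T{\left(O \right)} = 2 + O O = 2 + O^{2}$)
$\frac{T{\left(175 \right)}}{G} = \frac{2 + 175^{2}}{-7677484} = \left(2 + 30625\right) \left(- \frac{1}{7677484}\right) = 30627 \left(- \frac{1}{7677484}\right) = - \frac{30627}{7677484}$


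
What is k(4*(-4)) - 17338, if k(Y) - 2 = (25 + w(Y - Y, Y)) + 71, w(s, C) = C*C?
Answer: -16984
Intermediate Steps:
w(s, C) = C²
k(Y) = 98 + Y² (k(Y) = 2 + ((25 + Y²) + 71) = 2 + (96 + Y²) = 98 + Y²)
k(4*(-4)) - 17338 = (98 + (4*(-4))²) - 17338 = (98 + (-16)²) - 17338 = (98 + 256) - 17338 = 354 - 17338 = -16984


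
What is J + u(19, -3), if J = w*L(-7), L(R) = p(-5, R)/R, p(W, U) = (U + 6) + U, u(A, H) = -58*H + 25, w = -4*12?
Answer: 1009/7 ≈ 144.14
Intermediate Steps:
w = -48
u(A, H) = 25 - 58*H
p(W, U) = 6 + 2*U (p(W, U) = (6 + U) + U = 6 + 2*U)
L(R) = (6 + 2*R)/R
J = -384/7 (J = -48*(2 + 6/(-7)) = -48*(2 + 6*(-⅐)) = -48*(2 - 6/7) = -48*8/7 = -384/7 ≈ -54.857)
J + u(19, -3) = -384/7 + (25 - 58*(-3)) = -384/7 + (25 + 174) = -384/7 + 199 = 1009/7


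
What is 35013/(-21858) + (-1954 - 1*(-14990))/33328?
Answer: -36748849/30353476 ≈ -1.2107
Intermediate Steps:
35013/(-21858) + (-1954 - 1*(-14990))/33328 = 35013*(-1/21858) + (-1954 + 14990)*(1/33328) = -11671/7286 + 13036*(1/33328) = -11671/7286 + 3259/8332 = -36748849/30353476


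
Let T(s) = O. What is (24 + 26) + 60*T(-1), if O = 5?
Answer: 350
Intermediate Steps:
T(s) = 5
(24 + 26) + 60*T(-1) = (24 + 26) + 60*5 = 50 + 300 = 350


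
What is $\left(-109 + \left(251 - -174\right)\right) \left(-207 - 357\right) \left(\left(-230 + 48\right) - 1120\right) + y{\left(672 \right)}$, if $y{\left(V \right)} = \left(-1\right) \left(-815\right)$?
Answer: $232048463$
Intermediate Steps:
$y{\left(V \right)} = 815$
$\left(-109 + \left(251 - -174\right)\right) \left(-207 - 357\right) \left(\left(-230 + 48\right) - 1120\right) + y{\left(672 \right)} = \left(-109 + \left(251 - -174\right)\right) \left(-207 - 357\right) \left(\left(-230 + 48\right) - 1120\right) + 815 = \left(-109 + \left(251 + 174\right)\right) \left(-564\right) \left(-182 - 1120\right) + 815 = \left(-109 + 425\right) \left(-564\right) \left(-1302\right) + 815 = 316 \left(-564\right) \left(-1302\right) + 815 = \left(-178224\right) \left(-1302\right) + 815 = 232047648 + 815 = 232048463$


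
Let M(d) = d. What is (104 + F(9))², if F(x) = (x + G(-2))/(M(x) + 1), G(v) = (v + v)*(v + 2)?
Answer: 1100401/100 ≈ 11004.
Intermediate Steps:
G(v) = 2*v*(2 + v) (G(v) = (2*v)*(2 + v) = 2*v*(2 + v))
F(x) = x/(1 + x) (F(x) = (x + 2*(-2)*(2 - 2))/(x + 1) = (x + 2*(-2)*0)/(1 + x) = (x + 0)/(1 + x) = x/(1 + x))
(104 + F(9))² = (104 + 9/(1 + 9))² = (104 + 9/10)² = (1049/10)² = 1100401/100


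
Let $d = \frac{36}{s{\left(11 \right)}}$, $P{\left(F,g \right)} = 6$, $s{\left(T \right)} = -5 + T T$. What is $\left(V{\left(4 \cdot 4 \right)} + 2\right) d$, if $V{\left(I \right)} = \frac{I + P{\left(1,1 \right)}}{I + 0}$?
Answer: $\frac{243}{232} \approx 1.0474$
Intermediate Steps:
$s{\left(T \right)} = -5 + T^{2}$
$V{\left(I \right)} = \frac{6 + I}{I}$ ($V{\left(I \right)} = \frac{I + 6}{I + 0} = \frac{6 + I}{I}$)
$d = \frac{9}{29}$ ($d = \frac{36}{-5 + 11^{2}} = \frac{36}{-5 + 121} = \frac{36}{116} = 36 \cdot \frac{1}{116} = \frac{9}{29} \approx 0.31034$)
$\left(V{\left(4 \cdot 4 \right)} + 2\right) d = \left(\frac{6 + 4 \cdot 4}{4 \cdot 4} + 2\right) \frac{9}{29} = \left(\frac{6 + 16}{16} + 2\right) \frac{9}{29} = \left(\frac{1}{16} \cdot 22 + 2\right) \frac{9}{29} = \left(\frac{11}{8} + 2\right) \frac{9}{29} = \frac{27}{8} \cdot \frac{9}{29} = \frac{243}{232}$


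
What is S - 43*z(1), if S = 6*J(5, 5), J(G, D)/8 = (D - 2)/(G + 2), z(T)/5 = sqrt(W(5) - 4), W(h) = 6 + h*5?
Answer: 144/7 - 645*sqrt(3) ≈ -1096.6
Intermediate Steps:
W(h) = 6 + 5*h
z(T) = 15*sqrt(3) (z(T) = 5*sqrt((6 + 5*5) - 4) = 5*sqrt((6 + 25) - 4) = 5*sqrt(31 - 4) = 5*sqrt(27) = 5*(3*sqrt(3)) = 15*sqrt(3))
J(G, D) = 8*(-2 + D)/(2 + G) (J(G, D) = 8*((D - 2)/(G + 2)) = 8*((-2 + D)/(2 + G)) = 8*(-2 + D)/(2 + G))
S = 144/7 (S = 6*(8*(-2 + 5)/(2 + 5)) = 6*(8*3/7) = 6*(8*(1/7)*3) = 6*(24/7) = 144/7 ≈ 20.571)
S - 43*z(1) = 144/7 - 645*sqrt(3)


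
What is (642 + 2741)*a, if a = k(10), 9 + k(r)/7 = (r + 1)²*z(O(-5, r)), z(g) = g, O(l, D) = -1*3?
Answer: -8809332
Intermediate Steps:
O(l, D) = -3
k(r) = -63 - 21*(1 + r)² (k(r) = -63 + 7*((r + 1)²*(-3)) = -63 + 7*((1 + r)²*(-3)) = -63 + 7*(-3*(1 + r)²) = -63 - 21*(1 + r)²)
a = -2604 (a = -63 - 21*(1 + 10)² = -63 - 21*11² = -63 - 21*121 = -63 - 2541 = -2604)
(642 + 2741)*a = (642 + 2741)*(-2604) = 3383*(-2604) = -8809332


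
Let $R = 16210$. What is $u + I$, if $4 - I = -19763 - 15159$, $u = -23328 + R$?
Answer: $27808$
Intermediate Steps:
$u = -7118$ ($u = -23328 + 16210 = -7118$)
$I = 34926$ ($I = 4 - \left(-19763 - 15159\right) = 4 - -34922 = 4 + 34922 = 34926$)
$u + I = -7118 + 34926 = 27808$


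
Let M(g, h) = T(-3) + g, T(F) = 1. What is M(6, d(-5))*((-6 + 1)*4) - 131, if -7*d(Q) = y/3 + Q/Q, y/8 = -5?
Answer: -271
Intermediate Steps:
y = -40 (y = 8*(-5) = -40)
d(Q) = 37/21 (d(Q) = -(-40/3 + Q/Q)/7 = -(-40*⅓ + 1)/7 = -(-40/3 + 1)/7 = -⅐*(-37/3) = 37/21)
M(g, h) = 1 + g
M(6, d(-5))*((-6 + 1)*4) - 131 = (1 + 6)*((-6 + 1)*4) - 131 = 7*(-5*4) - 131 = 7*(-20) - 131 = -140 - 131 = -271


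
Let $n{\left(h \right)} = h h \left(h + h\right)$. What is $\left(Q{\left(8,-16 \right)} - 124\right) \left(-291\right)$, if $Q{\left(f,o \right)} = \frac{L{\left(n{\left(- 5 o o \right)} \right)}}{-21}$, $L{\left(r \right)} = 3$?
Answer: $\frac{252879}{7} \approx 36126.0$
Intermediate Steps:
$n{\left(h \right)} = 2 h^{3}$ ($n{\left(h \right)} = h^{2} \cdot 2 h = 2 h^{3}$)
$Q{\left(f,o \right)} = - \frac{1}{7}$ ($Q{\left(f,o \right)} = \frac{3}{-21} = 3 \left(- \frac{1}{21}\right) = - \frac{1}{7}$)
$\left(Q{\left(8,-16 \right)} - 124\right) \left(-291\right) = \left(- \frac{1}{7} - 124\right) \left(-291\right) = \left(- \frac{869}{7}\right) \left(-291\right) = \frac{252879}{7}$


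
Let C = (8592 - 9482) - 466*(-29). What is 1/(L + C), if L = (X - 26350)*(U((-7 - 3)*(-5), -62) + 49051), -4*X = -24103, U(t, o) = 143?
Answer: -2/1999637061 ≈ -1.0002e-9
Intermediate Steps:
X = 24103/4 (X = -1/4*(-24103) = 24103/4 ≈ 6025.8)
L = -1999662309/2 (L = (24103/4 - 26350)*(143 + 49051) = -81297/4*49194 = -1999662309/2 ≈ -9.9983e+8)
C = 12624 (C = -890 + 13514 = 12624)
1/(L + C) = 1/(-1999662309/2 + 12624) = 1/(-1999637061/2) = -2/1999637061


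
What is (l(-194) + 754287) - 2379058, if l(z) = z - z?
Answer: -1624771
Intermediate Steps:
l(z) = 0
(l(-194) + 754287) - 2379058 = (0 + 754287) - 2379058 = 754287 - 2379058 = -1624771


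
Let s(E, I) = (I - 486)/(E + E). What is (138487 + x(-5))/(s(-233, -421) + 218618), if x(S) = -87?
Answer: 12898880/20375379 ≈ 0.63306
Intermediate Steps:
s(E, I) = (-486 + I)/(2*E) (s(E, I) = (-486 + I)/((2*E)) = (-486 + I)*(1/(2*E)) = (-486 + I)/(2*E))
(138487 + x(-5))/(s(-233, -421) + 218618) = (138487 - 87)/((½)*(-486 - 421)/(-233) + 218618) = 138400/((½)*(-1/233)*(-907) + 218618) = 138400/(907/466 + 218618) = 138400/(101876895/466) = 138400*(466/101876895) = 12898880/20375379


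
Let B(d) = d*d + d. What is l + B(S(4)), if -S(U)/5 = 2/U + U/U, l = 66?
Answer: 459/4 ≈ 114.75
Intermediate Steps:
S(U) = -5 - 10/U (S(U) = -5*(2/U + U/U) = -5*(2/U + 1) = -5*(1 + 2/U) = -5 - 10/U)
B(d) = d + d**2 (B(d) = d**2 + d = d + d**2)
l + B(S(4)) = 66 + (-5 - 10/4)*(1 + (-5 - 10/4)) = 66 + (-5 - 10*1/4)*(1 + (-5 - 10*1/4)) = 66 + (-5 - 5/2)*(1 + (-5 - 5/2)) = 66 - 15*(1 - 15/2)/2 = 66 - 15/2*(-13/2) = 66 + 195/4 = 459/4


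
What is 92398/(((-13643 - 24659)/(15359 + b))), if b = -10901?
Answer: -205955142/19151 ≈ -10754.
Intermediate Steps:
92398/(((-13643 - 24659)/(15359 + b))) = 92398/(((-13643 - 24659)/(15359 - 10901))) = 92398/((-38302/4458)) = 92398/((-38302*1/4458)) = 92398/(-19151/2229) = 92398*(-2229/19151) = -205955142/19151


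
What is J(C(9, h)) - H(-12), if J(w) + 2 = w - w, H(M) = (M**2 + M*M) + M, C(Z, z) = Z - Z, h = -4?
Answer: -278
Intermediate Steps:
C(Z, z) = 0
H(M) = M + 2*M**2 (H(M) = (M**2 + M**2) + M = 2*M**2 + M = M + 2*M**2)
J(w) = -2 (J(w) = -2 + (w - w) = -2 + 0 = -2)
J(C(9, h)) - H(-12) = -2 - (-12)*(1 + 2*(-12)) = -2 - (-12)*(1 - 24) = -2 - (-12)*(-23) = -2 - 1*276 = -2 - 276 = -278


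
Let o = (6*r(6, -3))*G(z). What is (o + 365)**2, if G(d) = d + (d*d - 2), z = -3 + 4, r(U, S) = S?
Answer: 133225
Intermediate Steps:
z = 1
G(d) = -2 + d + d**2 (G(d) = d + (d**2 - 2) = d + (-2 + d**2) = -2 + d + d**2)
o = 0 (o = (6*(-3))*(-2 + 1 + 1**2) = -18*(-2 + 1 + 1) = -18*0 = 0)
(o + 365)**2 = (0 + 365)**2 = 365**2 = 133225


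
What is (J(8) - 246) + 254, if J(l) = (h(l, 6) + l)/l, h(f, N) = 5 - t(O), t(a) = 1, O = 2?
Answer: 19/2 ≈ 9.5000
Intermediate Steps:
h(f, N) = 4 (h(f, N) = 5 - 1*1 = 5 - 1 = 4)
J(l) = (4 + l)/l
(J(8) - 246) + 254 = ((4 + 8)/8 - 246) + 254 = ((⅛)*12 - 246) + 254 = (3/2 - 246) + 254 = -489/2 + 254 = 19/2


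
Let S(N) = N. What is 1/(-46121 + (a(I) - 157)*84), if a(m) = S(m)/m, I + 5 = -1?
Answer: -1/59225 ≈ -1.6885e-5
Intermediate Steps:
I = -6 (I = -5 - 1 = -6)
a(m) = 1 (a(m) = m/m = 1)
1/(-46121 + (a(I) - 157)*84) = 1/(-46121 + (1 - 157)*84) = 1/(-46121 - 156*84) = 1/(-46121 - 13104) = 1/(-59225) = -1/59225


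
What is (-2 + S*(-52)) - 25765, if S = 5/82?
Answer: -1056577/41 ≈ -25770.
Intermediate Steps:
S = 5/82 (S = 5*(1/82) = 5/82 ≈ 0.060976)
(-2 + S*(-52)) - 25765 = (-2 + (5/82)*(-52)) - 25765 = (-2 - 130/41) - 25765 = -212/41 - 25765 = -1056577/41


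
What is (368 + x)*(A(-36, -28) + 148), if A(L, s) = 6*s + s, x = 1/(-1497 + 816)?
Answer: -4009712/227 ≈ -17664.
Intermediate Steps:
x = -1/681 (x = 1/(-681) = -1/681 ≈ -0.0014684)
A(L, s) = 7*s
(368 + x)*(A(-36, -28) + 148) = (368 - 1/681)*(7*(-28) + 148) = 250607*(-196 + 148)/681 = (250607/681)*(-48) = -4009712/227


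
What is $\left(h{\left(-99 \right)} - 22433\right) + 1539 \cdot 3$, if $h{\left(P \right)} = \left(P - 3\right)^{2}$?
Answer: $-7412$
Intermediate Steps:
$h{\left(P \right)} = \left(-3 + P\right)^{2}$
$\left(h{\left(-99 \right)} - 22433\right) + 1539 \cdot 3 = \left(\left(-3 - 99\right)^{2} - 22433\right) + 1539 \cdot 3 = \left(\left(-102\right)^{2} - 22433\right) + 4617 = \left(10404 - 22433\right) + 4617 = -12029 + 4617 = -7412$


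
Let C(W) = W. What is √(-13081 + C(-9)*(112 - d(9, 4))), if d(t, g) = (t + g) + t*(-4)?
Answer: 2*I*√3574 ≈ 119.57*I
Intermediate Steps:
d(t, g) = g - 3*t (d(t, g) = (g + t) - 4*t = g - 3*t)
√(-13081 + C(-9)*(112 - d(9, 4))) = √(-13081 - 9*(112 - (4 - 3*9))) = √(-13081 - 9*(112 - (4 - 27))) = √(-13081 - 9*(112 - 1*(-23))) = √(-13081 - 9*(112 + 23)) = √(-13081 - 9*135) = √(-13081 - 1215) = √(-14296) = 2*I*√3574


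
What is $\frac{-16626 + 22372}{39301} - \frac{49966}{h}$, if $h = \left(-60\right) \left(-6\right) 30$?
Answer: $- \frac{950828483}{212225400} \approx -4.4803$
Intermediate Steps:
$h = 10800$ ($h = 360 \cdot 30 = 10800$)
$\frac{-16626 + 22372}{39301} - \frac{49966}{h} = \frac{-16626 + 22372}{39301} - \frac{49966}{10800} = 5746 \cdot \frac{1}{39301} - \frac{24983}{5400} = \frac{5746}{39301} - \frac{24983}{5400} = - \frac{950828483}{212225400}$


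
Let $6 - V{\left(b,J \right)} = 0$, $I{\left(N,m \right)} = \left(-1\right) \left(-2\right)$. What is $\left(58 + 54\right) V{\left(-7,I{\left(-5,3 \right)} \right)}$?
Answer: $672$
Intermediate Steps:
$I{\left(N,m \right)} = 2$
$V{\left(b,J \right)} = 6$ ($V{\left(b,J \right)} = 6 - 0 = 6 + 0 = 6$)
$\left(58 + 54\right) V{\left(-7,I{\left(-5,3 \right)} \right)} = \left(58 + 54\right) 6 = 112 \cdot 6 = 672$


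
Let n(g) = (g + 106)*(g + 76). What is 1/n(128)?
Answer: 1/47736 ≈ 2.0949e-5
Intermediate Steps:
n(g) = (76 + g)*(106 + g) (n(g) = (106 + g)*(76 + g) = (76 + g)*(106 + g))
1/n(128) = 1/(8056 + 128² + 182*128) = 1/(8056 + 16384 + 23296) = 1/47736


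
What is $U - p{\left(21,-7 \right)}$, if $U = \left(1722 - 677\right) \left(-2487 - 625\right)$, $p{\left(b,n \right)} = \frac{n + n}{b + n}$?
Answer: $-3252039$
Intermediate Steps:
$p{\left(b,n \right)} = \frac{2 n}{b + n}$
$U = -3252040$ ($U = 1045 \left(-3112\right) = -3252040$)
$U - p{\left(21,-7 \right)} = -3252040 - 2 \left(-7\right) \frac{1}{21 - 7} = -3252040 - 2 \left(-7\right) \frac{1}{14} = -3252040 - -1 = -3252040 + 1 = -3252039$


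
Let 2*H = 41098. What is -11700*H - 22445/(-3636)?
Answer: -874179096355/3636 ≈ -2.4042e+8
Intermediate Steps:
H = 20549 (H = (1/2)*41098 = 20549)
-11700*H - 22445/(-3636) = -11700/(1/20549) - 22445/(-3636) = -11700/1/20549 - 22445*(-1/3636) = -11700*20549 + 22445/3636 = -240423300 + 22445/3636 = -874179096355/3636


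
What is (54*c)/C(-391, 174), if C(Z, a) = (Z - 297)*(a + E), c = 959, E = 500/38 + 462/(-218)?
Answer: -7660629/18832280 ≈ -0.40678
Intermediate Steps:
E = 22861/2071 (E = 500*(1/38) + 462*(-1/218) = 250/19 - 231/109 = 22861/2071 ≈ 11.039)
C(Z, a) = (-297 + Z)*(22861/2071 + a) (C(Z, a) = (Z - 297)*(a + 22861/2071) = (-297 + Z)*(22861/2071 + a))
(54*c)/C(-391, 174) = (54*959)/(-6789717/2071 - 297*174 + (22861/2071)*(-391) - 391*174) = 51786/(-6789717/2071 - 51678 - 8938651/2071 - 68034) = 51786/(-263651920/2071) = 51786*(-2071/263651920) = -7660629/18832280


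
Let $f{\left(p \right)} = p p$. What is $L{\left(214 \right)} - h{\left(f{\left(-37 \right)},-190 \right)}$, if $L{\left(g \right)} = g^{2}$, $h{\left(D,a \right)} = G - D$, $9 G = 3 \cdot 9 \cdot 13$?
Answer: $47126$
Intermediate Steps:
$G = 39$ ($G = \frac{3 \cdot 9 \cdot 13}{9} = \frac{27 \cdot 13}{9} = \frac{1}{9} \cdot 351 = 39$)
$f{\left(p \right)} = p^{2}$
$h{\left(D,a \right)} = 39 - D$
$L{\left(214 \right)} - h{\left(f{\left(-37 \right)},-190 \right)} = 214^{2} - \left(39 - \left(-37\right)^{2}\right) = 45796 - \left(39 - 1369\right) = 45796 - -1330 = 45796 + 1330 = 47126$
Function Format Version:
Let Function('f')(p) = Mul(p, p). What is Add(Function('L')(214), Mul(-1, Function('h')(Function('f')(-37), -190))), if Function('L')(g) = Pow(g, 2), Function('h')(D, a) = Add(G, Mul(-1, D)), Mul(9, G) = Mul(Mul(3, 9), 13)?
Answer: 47126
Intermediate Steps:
G = 39 (G = Mul(Rational(1, 9), Mul(Mul(3, 9), 13)) = Mul(Rational(1, 9), Mul(27, 13)) = Mul(Rational(1, 9), 351) = 39)
Function('f')(p) = Pow(p, 2)
Function('h')(D, a) = Add(39, Mul(-1, D))
Add(Function('L')(214), Mul(-1, Function('h')(Function('f')(-37), -190))) = Add(Pow(214, 2), Mul(-1, Add(39, Mul(-1, Pow(-37, 2))))) = Add(45796, Mul(-1, Add(39, Mul(-1, 1369)))) = Add(45796, Mul(-1, Add(39, -1369))) = Add(45796, Mul(-1, -1330)) = Add(45796, 1330) = 47126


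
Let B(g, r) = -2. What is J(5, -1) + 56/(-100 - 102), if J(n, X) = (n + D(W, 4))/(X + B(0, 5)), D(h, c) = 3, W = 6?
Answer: -892/303 ≈ -2.9439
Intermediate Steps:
J(n, X) = (3 + n)/(-2 + X) (J(n, X) = (n + 3)/(X - 2) = (3 + n)/(-2 + X))
J(5, -1) + 56/(-100 - 102) = (3 + 5)/(-2 - 1) + 56/(-100 - 102) = 8/(-3) + 56/(-202) = -⅓*8 - 1/202*56 = -8/3 - 28/101 = -892/303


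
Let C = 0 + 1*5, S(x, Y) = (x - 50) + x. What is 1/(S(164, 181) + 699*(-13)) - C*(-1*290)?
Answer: 12773049/8809 ≈ 1450.0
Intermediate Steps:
S(x, Y) = -50 + 2*x (S(x, Y) = (-50 + x) + x = -50 + 2*x)
C = 5 (C = 0 + 5 = 5)
1/(S(164, 181) + 699*(-13)) - C*(-1*290) = 1/((-50 + 2*164) + 699*(-13)) - 5*(-1*290) = 1/((-50 + 328) - 9087) - 5*(-290) = 1/(278 - 9087) - 1*(-1450) = 1/(-8809) + 1450 = -1/8809 + 1450 = 12773049/8809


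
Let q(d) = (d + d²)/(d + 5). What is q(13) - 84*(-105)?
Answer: 79471/9 ≈ 8830.1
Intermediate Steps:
q(d) = (d + d²)/(5 + d)
q(13) - 84*(-105) = 13*(1 + 13)/(5 + 13) - 84*(-105) = 13*14/18 + 8820 = 13*(1/18)*14 + 8820 = 91/9 + 8820 = 79471/9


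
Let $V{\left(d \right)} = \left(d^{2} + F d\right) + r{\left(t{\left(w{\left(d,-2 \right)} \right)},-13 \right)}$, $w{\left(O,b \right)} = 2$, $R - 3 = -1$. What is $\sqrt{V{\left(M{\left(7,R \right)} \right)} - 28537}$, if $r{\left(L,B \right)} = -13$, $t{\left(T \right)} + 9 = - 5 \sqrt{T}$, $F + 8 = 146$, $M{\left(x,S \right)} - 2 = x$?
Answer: $i \sqrt{27227} \approx 165.01 i$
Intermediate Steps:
$R = 2$ ($R = 3 - 1 = 2$)
$M{\left(x,S \right)} = 2 + x$
$F = 138$ ($F = -8 + 146 = 138$)
$t{\left(T \right)} = -9 - 5 \sqrt{T}$
$V{\left(d \right)} = -13 + d^{2} + 138 d$ ($V{\left(d \right)} = \left(d^{2} + 138 d\right) - 13 = -13 + d^{2} + 138 d$)
$\sqrt{V{\left(M{\left(7,R \right)} \right)} - 28537} = \sqrt{\left(-13 + \left(2 + 7\right)^{2} + 138 \left(2 + 7\right)\right) - 28537} = \sqrt{\left(-13 + 9^{2} + 138 \cdot 9\right) - 28537} = \sqrt{\left(-13 + 81 + 1242\right) - 28537} = \sqrt{1310 - 28537} = \sqrt{-27227} = i \sqrt{27227}$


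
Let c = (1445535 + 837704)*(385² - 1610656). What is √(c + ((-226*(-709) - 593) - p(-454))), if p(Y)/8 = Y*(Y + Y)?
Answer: 4*I*√208692664514 ≈ 1.8273e+6*I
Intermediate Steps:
c = -3339079494009 (c = 2283239*(148225 - 1610656) = 2283239*(-1462431) = -3339079494009)
p(Y) = 16*Y² (p(Y) = 8*(Y*(Y + Y)) = 8*(Y*(2*Y)) = 8*(2*Y²) = 16*Y²)
√(c + ((-226*(-709) - 593) - p(-454))) = √(-3339079494009 + ((-226*(-709) - 593) - 16*(-454)²)) = √(-3339079494009 + ((160234 - 593) - 16*206116)) = √(-3339079494009 + (159641 - 1*3297856)) = √(-3339079494009 + (159641 - 3297856)) = √(-3339079494009 - 3138215) = √(-3339082632224) = 4*I*√208692664514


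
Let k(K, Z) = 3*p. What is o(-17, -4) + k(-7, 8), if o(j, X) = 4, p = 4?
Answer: 16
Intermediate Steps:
k(K, Z) = 12 (k(K, Z) = 3*4 = 12)
o(-17, -4) + k(-7, 8) = 4 + 12 = 16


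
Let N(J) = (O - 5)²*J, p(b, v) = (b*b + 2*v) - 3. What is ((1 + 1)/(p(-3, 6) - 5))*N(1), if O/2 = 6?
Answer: 98/13 ≈ 7.5385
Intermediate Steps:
p(b, v) = -3 + b² + 2*v (p(b, v) = (b² + 2*v) - 3 = -3 + b² + 2*v)
O = 12 (O = 2*6 = 12)
N(J) = 49*J (N(J) = (12 - 5)²*J = 7²*J = 49*J)
((1 + 1)/(p(-3, 6) - 5))*N(1) = ((1 + 1)/((-3 + (-3)² + 2*6) - 5))*(49*1) = (2/((-3 + 9 + 12) - 5))*49 = (2/(18 - 5))*49 = (2/13)*49 = 98/13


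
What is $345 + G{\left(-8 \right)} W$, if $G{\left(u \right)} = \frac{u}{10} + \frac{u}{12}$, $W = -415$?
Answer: $\frac{2861}{3} \approx 953.67$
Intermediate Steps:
$G{\left(u \right)} = \frac{11 u}{60}$ ($G{\left(u \right)} = u \frac{1}{10} + u \frac{1}{12} = \frac{u}{10} + \frac{u}{12} = \frac{11 u}{60}$)
$345 + G{\left(-8 \right)} W = 345 + \frac{11}{60} \left(-8\right) \left(-415\right) = 345 - - \frac{1826}{3} = 345 + \frac{1826}{3} = \frac{2861}{3}$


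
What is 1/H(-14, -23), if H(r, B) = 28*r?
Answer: -1/392 ≈ -0.0025510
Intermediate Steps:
1/H(-14, -23) = 1/(28*(-14)) = 1/(-392) = -1/392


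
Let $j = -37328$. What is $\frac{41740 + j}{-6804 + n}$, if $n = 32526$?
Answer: $\frac{2206}{12861} \approx 0.17153$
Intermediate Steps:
$\frac{41740 + j}{-6804 + n} = \frac{41740 - 37328}{-6804 + 32526} = \frac{4412}{25722} = 4412 \cdot \frac{1}{25722} = \frac{2206}{12861}$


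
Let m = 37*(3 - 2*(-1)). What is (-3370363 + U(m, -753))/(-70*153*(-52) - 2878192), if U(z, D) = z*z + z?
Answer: 3335953/2321272 ≈ 1.4371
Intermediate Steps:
m = 185 (m = 37*(3 + 2) = 37*5 = 185)
U(z, D) = z + z² (U(z, D) = z² + z = z + z²)
(-3370363 + U(m, -753))/(-70*153*(-52) - 2878192) = (-3370363 + 185*(1 + 185))/(-70*153*(-52) - 2878192) = (-3370363 + 185*186)/(-10710*(-52) - 2878192) = (-3370363 + 34410)/(556920 - 2878192) = -3335953/(-2321272) = -3335953*(-1/2321272) = 3335953/2321272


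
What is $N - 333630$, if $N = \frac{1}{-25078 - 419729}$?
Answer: $- \frac{148400959411}{444807} \approx -3.3363 \cdot 10^{5}$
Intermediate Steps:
$N = - \frac{1}{444807}$ ($N = \frac{1}{-444807} = - \frac{1}{444807} \approx -2.2482 \cdot 10^{-6}$)
$N - 333630 = - \frac{1}{444807} - 333630 = - \frac{148400959411}{444807}$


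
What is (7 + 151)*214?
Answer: 33812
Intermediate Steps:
(7 + 151)*214 = 158*214 = 33812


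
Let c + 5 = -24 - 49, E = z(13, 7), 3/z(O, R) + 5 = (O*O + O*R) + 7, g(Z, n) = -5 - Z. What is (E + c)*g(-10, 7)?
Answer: -102165/262 ≈ -389.94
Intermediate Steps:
z(O, R) = 3/(2 + O**2 + O*R) (z(O, R) = 3/(-5 + ((O*O + O*R) + 7)) = 3/(-5 + ((O**2 + O*R) + 7)) = 3/(-5 + (7 + O**2 + O*R)) = 3/(2 + O**2 + O*R))
E = 3/262 (E = 3/(2 + 13**2 + 13*7) = 3/(2 + 169 + 91) = 3/262 ≈ 0.011450)
c = -78 (c = -5 + (-24 - 49) = -5 - 73 = -78)
(E + c)*g(-10, 7) = (3/262 - 78)*(-5 - 1*(-10)) = -20433*(-5 + 10)/262 = -20433/262*5 = -102165/262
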